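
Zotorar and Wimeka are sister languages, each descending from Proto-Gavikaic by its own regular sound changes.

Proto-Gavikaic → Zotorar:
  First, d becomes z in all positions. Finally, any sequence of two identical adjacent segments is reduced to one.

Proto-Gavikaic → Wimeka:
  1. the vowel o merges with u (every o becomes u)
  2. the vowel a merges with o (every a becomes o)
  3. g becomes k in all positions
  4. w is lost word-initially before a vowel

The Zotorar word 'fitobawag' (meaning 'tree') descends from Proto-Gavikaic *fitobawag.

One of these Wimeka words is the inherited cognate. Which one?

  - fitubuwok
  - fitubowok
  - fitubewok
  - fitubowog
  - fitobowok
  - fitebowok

Wimeka: start from *fitobawag.
  rule 1 (vowel merger): fitobawag → fitubawag
  rule 2 (vowel merger): fitubawag → fitubowog
  rule 3 (unconditioned shift): fitubowog → fitubowok
  rule 4: no change — fitubowok
  ⇒ Wimeka fitubowok

fitubowok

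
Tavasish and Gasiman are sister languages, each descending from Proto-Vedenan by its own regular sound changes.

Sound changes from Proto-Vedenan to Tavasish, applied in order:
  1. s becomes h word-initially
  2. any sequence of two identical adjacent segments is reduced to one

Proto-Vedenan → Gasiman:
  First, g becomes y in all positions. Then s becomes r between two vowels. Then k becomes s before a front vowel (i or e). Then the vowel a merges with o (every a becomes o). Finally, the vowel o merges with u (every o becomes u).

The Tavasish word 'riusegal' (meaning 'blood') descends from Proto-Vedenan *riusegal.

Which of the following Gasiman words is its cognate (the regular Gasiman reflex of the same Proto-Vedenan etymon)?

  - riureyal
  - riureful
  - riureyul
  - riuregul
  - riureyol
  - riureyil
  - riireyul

riureyul

Gasiman: start from *riusegal.
  rule 1 (unconditioned shift): riusegal → riuseyal
  rule 2 (rhotacism): riuseyal → riureyal
  rule 3: no change — riureyal
  rule 4 (vowel merger): riureyal → riureyol
  rule 5 (vowel merger): riureyol → riureyul
  ⇒ Gasiman riureyul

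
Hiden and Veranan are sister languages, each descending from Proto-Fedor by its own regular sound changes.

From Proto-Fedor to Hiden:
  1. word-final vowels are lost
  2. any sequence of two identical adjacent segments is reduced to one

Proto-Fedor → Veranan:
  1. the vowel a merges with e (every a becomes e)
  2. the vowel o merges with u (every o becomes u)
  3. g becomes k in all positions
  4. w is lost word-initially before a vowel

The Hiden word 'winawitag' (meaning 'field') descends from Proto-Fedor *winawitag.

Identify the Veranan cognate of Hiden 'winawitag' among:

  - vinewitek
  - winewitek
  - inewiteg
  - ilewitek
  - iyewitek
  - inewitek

Veranan: start from *winawitag.
  rule 1 (vowel merger): winawitag → winewiteg
  rule 2: no change — winewiteg
  rule 3 (unconditioned shift): winewiteg → winewitek
  rule 4 (glide loss): winewitek → inewitek
  ⇒ Veranan inewitek

inewitek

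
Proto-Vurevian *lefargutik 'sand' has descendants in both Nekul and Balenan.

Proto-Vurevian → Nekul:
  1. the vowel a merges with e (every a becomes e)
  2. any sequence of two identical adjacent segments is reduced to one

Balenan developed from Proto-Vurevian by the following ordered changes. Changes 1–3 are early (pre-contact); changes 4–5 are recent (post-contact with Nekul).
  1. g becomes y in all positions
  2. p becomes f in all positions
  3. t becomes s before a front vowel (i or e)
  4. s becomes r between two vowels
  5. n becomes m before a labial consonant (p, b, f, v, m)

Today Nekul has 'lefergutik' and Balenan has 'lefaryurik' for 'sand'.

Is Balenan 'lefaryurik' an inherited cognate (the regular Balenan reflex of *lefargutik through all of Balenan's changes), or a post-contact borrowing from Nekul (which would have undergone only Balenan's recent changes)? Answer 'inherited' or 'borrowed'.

If inherited, *lefargutik would pass through all of Balenan's changes:
Balenan: start from *lefargutik.
  rule 1 (unconditioned shift): lefargutik → lefaryutik
  rule 2: no change — lefaryutik
  rule 3 (palatalisation): lefaryutik → lefaryusik
  rule 4 (rhotacism): lefaryusik → lefaryurik
  rule 5: no change — lefaryurik
  ⇒ Balenan lefaryurik
If borrowed from Nekul 'lefergutik' after the early changes, it would undergo only the recent ones:
  rule 4 (rhotacism): no change (lefergutik)
  rule 5 (nasal place assimilation): no change (lefergutik)
  ⇒ as a loan: lefergutik
Balenan 'lefaryurik' matches the inherited outcome exactly, so it is an inherited cognate, not a loan.

inherited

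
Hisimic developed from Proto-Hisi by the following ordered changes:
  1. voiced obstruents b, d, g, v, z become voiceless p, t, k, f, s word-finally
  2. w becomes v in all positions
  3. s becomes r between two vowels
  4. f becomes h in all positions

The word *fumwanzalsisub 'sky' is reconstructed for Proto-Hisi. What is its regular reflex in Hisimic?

humvanzalsirup

Hisimic: start from *fumwanzalsisub.
  rule 1 (final devoicing): fumwanzalsisub → fumwanzalsisup
  rule 2 (unconditioned shift): fumwanzalsisup → fumvanzalsisup
  rule 3 (rhotacism): fumvanzalsisup → fumvanzalsirup
  rule 4 (unconditioned shift): fumvanzalsirup → humvanzalsirup
  ⇒ Hisimic humvanzalsirup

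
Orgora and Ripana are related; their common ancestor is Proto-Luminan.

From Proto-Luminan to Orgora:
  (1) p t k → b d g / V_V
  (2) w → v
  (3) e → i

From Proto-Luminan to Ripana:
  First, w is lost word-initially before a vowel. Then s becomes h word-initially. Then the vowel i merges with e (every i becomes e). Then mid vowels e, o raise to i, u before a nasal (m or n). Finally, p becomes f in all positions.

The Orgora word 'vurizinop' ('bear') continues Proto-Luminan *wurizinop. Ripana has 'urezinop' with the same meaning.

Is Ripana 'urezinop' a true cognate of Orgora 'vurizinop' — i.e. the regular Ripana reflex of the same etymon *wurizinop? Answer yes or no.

Derive the expected Ripana reflex of *wurizinop:
Ripana: start from *wurizinop.
  rule 1 (glide loss): wurizinop → urizinop
  rule 2: no change — urizinop
  rule 3 (vowel merger): urizinop → urezenop
  rule 4 (pre-nasal raising): urezenop → urezinop
  rule 5 (unconditioned shift): urezinop → urezinof
  ⇒ Ripana urezinof
The regular Ripana reflex would be 'urezinof', but the attested form is 'urezinop'. The correspondence is irregular, so they are not cognates (the Ripana form has a different source).

no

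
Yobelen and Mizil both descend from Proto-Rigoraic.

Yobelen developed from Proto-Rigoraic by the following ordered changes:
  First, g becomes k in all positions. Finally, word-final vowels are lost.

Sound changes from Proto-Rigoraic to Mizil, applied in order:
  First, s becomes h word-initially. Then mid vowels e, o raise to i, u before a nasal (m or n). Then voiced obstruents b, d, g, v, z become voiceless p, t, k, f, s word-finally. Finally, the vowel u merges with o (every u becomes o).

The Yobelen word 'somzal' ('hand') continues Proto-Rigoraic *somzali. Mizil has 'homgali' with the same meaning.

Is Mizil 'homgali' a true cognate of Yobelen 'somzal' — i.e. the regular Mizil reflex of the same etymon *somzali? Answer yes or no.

no

Derive the expected Mizil reflex of *somzali:
Mizil: *somzali > homzali > humzali > homzali  (by debuccalisation, pre-nasal raising, vowel merger)
The regular Mizil reflex would be 'homzali', but the attested form is 'homgali'. The correspondence is irregular, so they are not cognates (the Mizil form has a different source).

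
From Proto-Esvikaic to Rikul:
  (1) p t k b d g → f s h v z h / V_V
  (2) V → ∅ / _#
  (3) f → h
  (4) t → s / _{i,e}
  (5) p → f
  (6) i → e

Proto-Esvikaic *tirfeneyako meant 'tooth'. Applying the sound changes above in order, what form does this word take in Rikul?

serheneyah

Rikul: *tirfeneyako > tirfeneyaho > tirfeneyah > tirheneyah > sirheneyah > serheneyah  (by intervocalic lenition, apocope, unconditioned shift, palatalisation, vowel merger)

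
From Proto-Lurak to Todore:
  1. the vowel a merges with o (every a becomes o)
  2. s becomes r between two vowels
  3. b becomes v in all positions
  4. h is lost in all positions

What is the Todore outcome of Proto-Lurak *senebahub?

senevouv

Todore: *senebahub
  senebahub → senebohub   [vowel merger]
  senebohub (rule 2 does not apply)
  senebohub → senevohuv   [unconditioned shift]
  senevohuv → senevouv   [h-loss]
  giving Todore senevouv.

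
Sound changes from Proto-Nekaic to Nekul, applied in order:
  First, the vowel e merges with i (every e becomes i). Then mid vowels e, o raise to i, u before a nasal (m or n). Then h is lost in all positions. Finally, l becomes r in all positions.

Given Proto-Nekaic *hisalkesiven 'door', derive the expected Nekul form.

Nekul: *hisalkesiven
  hisalkesiven → hisalkisivin   [vowel merger]
  hisalkisivin (rule 2 does not apply)
  hisalkisivin → isalkisivin   [h-loss]
  isalkisivin → isarkisivin   [unconditioned shift]
  giving Nekul isarkisivin.

isarkisivin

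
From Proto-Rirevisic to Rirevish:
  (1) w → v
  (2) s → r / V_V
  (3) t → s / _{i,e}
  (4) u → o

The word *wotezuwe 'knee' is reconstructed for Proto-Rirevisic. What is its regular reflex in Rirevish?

Rirevish: *wotezuwe
  wotezuwe → votezuve   [unconditioned shift]
  votezuve (rule 2 does not apply)
  votezuve → vosezuve   [palatalisation]
  vosezuve → vosezove   [vowel merger]
  giving Rirevish vosezove.

vosezove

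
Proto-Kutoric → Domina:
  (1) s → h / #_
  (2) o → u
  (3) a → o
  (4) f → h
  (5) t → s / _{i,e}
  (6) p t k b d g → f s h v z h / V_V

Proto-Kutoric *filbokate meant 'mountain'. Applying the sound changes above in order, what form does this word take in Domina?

hilbuhose

Domina: *filbokate > filbukate > filbukote > hilbukote > hilbukose > hilbuhose  (by vowel merger, vowel merger, unconditioned shift, palatalisation, intervocalic lenition)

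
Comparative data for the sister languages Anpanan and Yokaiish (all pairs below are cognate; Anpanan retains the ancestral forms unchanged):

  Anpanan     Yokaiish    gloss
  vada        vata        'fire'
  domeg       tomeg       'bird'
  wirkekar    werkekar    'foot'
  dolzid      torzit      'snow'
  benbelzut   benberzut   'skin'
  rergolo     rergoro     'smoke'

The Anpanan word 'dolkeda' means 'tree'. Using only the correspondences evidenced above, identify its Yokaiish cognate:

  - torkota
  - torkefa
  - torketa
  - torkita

torketa

domeg ~ tomeg, dolzid ~ torzit — Anpanan d corresponds to Yokaiish t word-initially before a back vowel.
dolzid ~ torzit, benbelzut ~ benberzut — Anpanan l corresponds to Yokaiish r after a vowel, before a consonant other than r, m, n, p, b, f, v.
vada ~ vata — Anpanan d corresponds to Yokaiish t between vowels (before a back vowel).
Applying these to Anpanan 'dolkeda':
  dolkeda → tolkeda   (d→t word-initially before a back vowel)
  tolkeda → torkeda   (l→r after a vowel, before a consonant other than r, m, n, p, b, f, v)
  torkeda → torketa   (d→t between vowels (before a back vowel))
So the Yokaiish cognate is 'torketa'.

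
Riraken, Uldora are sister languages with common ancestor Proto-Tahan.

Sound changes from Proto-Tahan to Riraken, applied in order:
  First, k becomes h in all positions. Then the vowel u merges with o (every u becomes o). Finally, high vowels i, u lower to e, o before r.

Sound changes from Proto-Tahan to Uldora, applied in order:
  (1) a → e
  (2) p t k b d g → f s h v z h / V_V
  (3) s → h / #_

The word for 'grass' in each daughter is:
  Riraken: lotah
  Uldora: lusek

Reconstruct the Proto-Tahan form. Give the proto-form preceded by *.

Position 3: Riraken has t, Uldora has s. Riraken preserves t here (none of its changes turn any other segment into t), so the proto-segment is *t.
Position 2: Riraken has o, Uldora has u. Uldora preserves u here (none of its changes turn any other segment into u), so the proto-segment is *u.
Position 4: Riraken has a, Uldora has e. Riraken preserves a here (none of its changes turn any other segment into a), so the proto-segment is *a.
Verify the candidate proto-form against each daughter:
Riraken: start from *lutak.
  rule 1 (unconditioned shift): lutak → lutah
  rule 2 (vowel merger): lutah → lotah
  rule 3: no change — lotah
  ⇒ Riraken lotah
Uldora: start from *lutak.
  rule 1 (vowel merger): lutak → lutek
  rule 2 (intervocalic lenition): lutek → lusek
  rule 3: no change — lusek
  ⇒ Uldora lusek
Only *lutak yields all of Riraken lotah, Uldora lusek.

*lutak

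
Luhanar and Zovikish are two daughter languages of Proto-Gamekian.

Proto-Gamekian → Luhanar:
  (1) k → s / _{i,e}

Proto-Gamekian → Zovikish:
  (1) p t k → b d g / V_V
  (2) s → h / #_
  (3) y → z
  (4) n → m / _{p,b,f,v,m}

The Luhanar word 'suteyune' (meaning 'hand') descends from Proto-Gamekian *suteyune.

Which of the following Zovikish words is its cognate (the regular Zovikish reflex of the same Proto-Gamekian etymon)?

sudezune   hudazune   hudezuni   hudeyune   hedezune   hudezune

Zovikish: *suteyune
  suteyune → sudeyune   [intervocalic voicing]
  sudeyune → hudeyune   [debuccalisation]
  hudeyune → hudezune   [unconditioned shift]
  hudezune (rule 4 does not apply)
  giving Zovikish hudezune.

hudezune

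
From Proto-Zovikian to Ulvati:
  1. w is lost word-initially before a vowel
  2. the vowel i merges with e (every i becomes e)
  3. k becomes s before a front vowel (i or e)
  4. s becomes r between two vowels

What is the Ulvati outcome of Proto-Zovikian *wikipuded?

erepuded

Ulvati: start from *wikipuded.
  rule 1 (glide loss): wikipuded → ikipuded
  rule 2 (vowel merger): ikipuded → ekepuded
  rule 3 (palatalisation): ekepuded → esepuded
  rule 4 (rhotacism): esepuded → erepuded
  ⇒ Ulvati erepuded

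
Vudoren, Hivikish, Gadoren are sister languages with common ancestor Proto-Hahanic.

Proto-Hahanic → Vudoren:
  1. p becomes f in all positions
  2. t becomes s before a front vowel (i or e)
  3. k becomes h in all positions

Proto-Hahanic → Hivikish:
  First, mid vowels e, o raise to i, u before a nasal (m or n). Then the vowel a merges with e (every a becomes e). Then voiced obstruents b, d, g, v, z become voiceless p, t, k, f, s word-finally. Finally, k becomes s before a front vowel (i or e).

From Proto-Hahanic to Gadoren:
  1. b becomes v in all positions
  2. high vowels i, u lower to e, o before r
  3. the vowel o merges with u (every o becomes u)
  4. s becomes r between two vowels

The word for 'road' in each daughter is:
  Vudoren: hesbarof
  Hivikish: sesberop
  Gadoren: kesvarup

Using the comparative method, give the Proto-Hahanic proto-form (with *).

Position 8: Vudoren has f, Hivikish has p, Gadoren has p. Gadoren preserves p here (none of its changes turn any other segment into p), so the proto-segment is *p.
Position 1: Vudoren has h, Hivikish has s, Gadoren has k. Gadoren preserves k here (none of its changes turn any other segment into k), so the proto-segment is *k.
Position 7: Vudoren has o, Hivikish has o, Gadoren has u. Vudoren preserves o here (none of its changes turn any other segment into o), so the proto-segment is *o.
Continuing position by position gives *kesbarop; check it forward:
Vudoren: start from *kesbarop.
  rule 1 (unconditioned shift): kesbarop → kesbarof
  rule 2: no change — kesbarof
  rule 3 (unconditioned shift): kesbarof → hesbarof
  ⇒ Vudoren hesbarof
Hivikish: start from *kesbarop.
  rule 1: no change — kesbarop
  rule 2 (vowel merger): kesbarop → kesberop
  rule 3: no change — kesberop
  rule 4 (palatalisation): kesberop → sesberop
  ⇒ Hivikish sesberop
Gadoren: *kesbarop > kesvarop > kesvarup  (by unconditioned shift, vowel merger)
Only *kesbarop yields all of Vudoren hesbarof, Hivikish sesberop, Gadoren kesvarup.

*kesbarop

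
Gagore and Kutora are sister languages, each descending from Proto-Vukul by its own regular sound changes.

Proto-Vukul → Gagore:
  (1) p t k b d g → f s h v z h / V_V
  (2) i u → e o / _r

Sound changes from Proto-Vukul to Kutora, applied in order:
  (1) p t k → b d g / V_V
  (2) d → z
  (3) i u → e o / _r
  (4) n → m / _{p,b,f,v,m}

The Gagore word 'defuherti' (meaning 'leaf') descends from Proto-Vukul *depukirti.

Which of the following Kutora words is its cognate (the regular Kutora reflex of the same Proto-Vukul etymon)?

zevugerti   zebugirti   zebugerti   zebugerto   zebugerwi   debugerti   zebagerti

zebugerti

Kutora: *depukirti
  depukirti → debugirti   [intervocalic voicing]
  debugirti → zebugirti   [unconditioned shift]
  zebugirti → zebugerti   [pre-rhotic lowering]
  zebugerti (rule 4 does not apply)
  giving Kutora zebugerti.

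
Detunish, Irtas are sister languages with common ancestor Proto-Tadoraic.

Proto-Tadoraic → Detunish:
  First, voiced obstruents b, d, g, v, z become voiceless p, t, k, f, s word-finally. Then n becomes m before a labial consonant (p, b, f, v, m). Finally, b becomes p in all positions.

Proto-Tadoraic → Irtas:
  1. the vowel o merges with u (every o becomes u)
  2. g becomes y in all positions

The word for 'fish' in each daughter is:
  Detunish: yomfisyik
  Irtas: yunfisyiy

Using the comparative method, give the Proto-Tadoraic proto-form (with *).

*yonfisyig

Position 3: Detunish has m, Irtas has n. Irtas preserves n here (none of its changes turn any other segment into n), so the proto-segment is *n.
Position 2: Detunish has o, Irtas has u. Detunish preserves o here (none of its changes turn any other segment into o), so the proto-segment is *o.
Position 9: Detunish has k, Irtas has y. Taking the neighbouring segments as reconstructed: Detunish k could go back to *k or *g; Irtas y could go back to *g or *y — the one source consistent with every daughter is *g.
Verify the candidate proto-form against each daughter:
Detunish: start from *yonfisyig.
  rule 1 (final devoicing): yonfisyig → yonfisyik
  rule 2 (nasal place assimilation): yonfisyik → yomfisyik
  rule 3: no change — yomfisyik
  ⇒ Detunish yomfisyik
Irtas: *yonfisyig > yunfisyig > yunfisyiy  (by vowel merger, unconditioned shift)
*yonfisyig is the unique common source.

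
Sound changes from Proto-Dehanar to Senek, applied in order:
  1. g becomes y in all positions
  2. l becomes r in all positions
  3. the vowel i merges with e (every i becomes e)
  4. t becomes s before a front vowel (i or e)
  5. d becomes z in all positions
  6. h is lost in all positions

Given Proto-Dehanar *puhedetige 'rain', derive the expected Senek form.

Senek: *puhedetige > puhedetiye > puhedeteye > puhedeseye > puhezeseye > puezeseye  (by unconditioned shift, vowel merger, palatalisation, unconditioned shift, h-loss)

puezeseye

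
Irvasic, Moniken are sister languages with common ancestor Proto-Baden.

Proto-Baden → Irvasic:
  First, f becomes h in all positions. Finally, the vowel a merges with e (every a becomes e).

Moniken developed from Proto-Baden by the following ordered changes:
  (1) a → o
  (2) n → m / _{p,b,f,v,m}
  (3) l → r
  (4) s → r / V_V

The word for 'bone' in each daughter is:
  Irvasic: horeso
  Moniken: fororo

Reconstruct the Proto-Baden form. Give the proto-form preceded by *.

Position 1: Irvasic has h, Moniken has f. Moniken preserves f here (none of its changes turn any other segment into f), so the proto-segment is *f.
Position 4: Irvasic has e, Moniken has o. Taking the neighbouring segments as reconstructed: Irvasic e could go back to *a or *e; Moniken o could go back to *a or *o — the one source consistent with every daughter is *a.
Position 5: Irvasic has s, Moniken has r. Irvasic preserves s here (none of its changes turn any other segment into s), so the proto-segment is *s.
Verify the candidate proto-form against each daughter:
Irvasic: *foraso > horaso > horeso  (by unconditioned shift, vowel merger)
Moniken: *foraso
  foraso → foroso   [vowel merger]
  foroso (rule 2 does not apply)
  foroso (rule 3 does not apply)
  foroso → fororo   [rhotacism]
  giving Moniken fororo.
No other proto-form is consistent with every reflex, so the reconstruction is *foraso.

*foraso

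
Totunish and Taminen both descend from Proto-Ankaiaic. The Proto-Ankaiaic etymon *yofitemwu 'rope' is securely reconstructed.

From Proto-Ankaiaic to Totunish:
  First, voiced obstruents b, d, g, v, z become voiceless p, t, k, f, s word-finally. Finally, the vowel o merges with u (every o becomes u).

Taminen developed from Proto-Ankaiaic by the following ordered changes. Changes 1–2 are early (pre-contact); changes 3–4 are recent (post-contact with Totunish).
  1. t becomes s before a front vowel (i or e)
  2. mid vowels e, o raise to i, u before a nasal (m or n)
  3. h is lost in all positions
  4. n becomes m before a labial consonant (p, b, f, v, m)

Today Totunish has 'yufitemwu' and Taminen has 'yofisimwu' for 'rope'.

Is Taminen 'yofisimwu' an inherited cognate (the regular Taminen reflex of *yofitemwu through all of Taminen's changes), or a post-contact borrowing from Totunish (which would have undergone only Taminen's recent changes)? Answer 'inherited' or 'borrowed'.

If inherited, *yofitemwu would pass through all of Taminen's changes:
Taminen: start from *yofitemwu.
  rule 1 (palatalisation): yofitemwu → yofisemwu
  rule 2 (pre-nasal raising): yofisemwu → yofisimwu
  rule 3: no change — yofisimwu
  rule 4: no change — yofisimwu
  ⇒ Taminen yofisimwu
If borrowed from Totunish 'yufitemwu' after the early changes, it would undergo only the recent ones:
  rule 3 (h-loss): no change (yufitemwu)
  rule 4 (nasal place assimilation): no change (yufitemwu)
  ⇒ as a loan: yufitemwu
Taminen 'yofisimwu' matches the inherited outcome exactly, so it is an inherited cognate, not a loan.

inherited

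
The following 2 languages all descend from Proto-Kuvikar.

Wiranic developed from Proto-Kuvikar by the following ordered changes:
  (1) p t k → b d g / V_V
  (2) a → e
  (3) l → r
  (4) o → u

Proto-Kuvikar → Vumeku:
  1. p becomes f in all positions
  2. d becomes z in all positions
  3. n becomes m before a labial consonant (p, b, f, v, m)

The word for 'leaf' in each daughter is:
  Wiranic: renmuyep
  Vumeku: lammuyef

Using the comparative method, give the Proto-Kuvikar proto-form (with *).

Position 8: Wiranic has p, Vumeku has f. Wiranic preserves p here (none of its changes turn any other segment into p), so the proto-segment is *p.
Position 1: Wiranic has r, Vumeku has l. Vumeku preserves l here (none of its changes turn any other segment into l), so the proto-segment is *l.
This points to *lanmuyep. Verify forward in each daughter:
Wiranic: *lanmuyep
  lanmuyep (rule 1 does not apply)
  lanmuyep → lenmuyep   [vowel merger]
  lenmuyep → renmuyep   [unconditioned shift]
  renmuyep (rule 4 does not apply)
  giving Wiranic renmuyep.
Vumeku: start from *lanmuyep.
  rule 1 (unconditioned shift): lanmuyep → lanmuyef
  rule 2: no change — lanmuyef
  rule 3 (nasal place assimilation): lanmuyef → lammuyef
  ⇒ Vumeku lammuyef
Only *lanmuyep yields all of Wiranic renmuyep, Vumeku lammuyef.

*lanmuyep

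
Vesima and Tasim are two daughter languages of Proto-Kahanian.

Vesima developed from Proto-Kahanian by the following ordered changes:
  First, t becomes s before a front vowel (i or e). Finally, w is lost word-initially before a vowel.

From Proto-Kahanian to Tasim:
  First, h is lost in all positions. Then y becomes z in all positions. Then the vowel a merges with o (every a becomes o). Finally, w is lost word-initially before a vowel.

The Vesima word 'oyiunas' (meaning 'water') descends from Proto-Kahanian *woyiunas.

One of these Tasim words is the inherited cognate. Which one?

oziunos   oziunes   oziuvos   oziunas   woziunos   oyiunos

oziunos

Tasim: *woyiunas > woziunas > woziunos > oziunos  (by unconditioned shift, vowel merger, glide loss)
Only 'oziunos' matches the regular Tasim development of *woyiunas.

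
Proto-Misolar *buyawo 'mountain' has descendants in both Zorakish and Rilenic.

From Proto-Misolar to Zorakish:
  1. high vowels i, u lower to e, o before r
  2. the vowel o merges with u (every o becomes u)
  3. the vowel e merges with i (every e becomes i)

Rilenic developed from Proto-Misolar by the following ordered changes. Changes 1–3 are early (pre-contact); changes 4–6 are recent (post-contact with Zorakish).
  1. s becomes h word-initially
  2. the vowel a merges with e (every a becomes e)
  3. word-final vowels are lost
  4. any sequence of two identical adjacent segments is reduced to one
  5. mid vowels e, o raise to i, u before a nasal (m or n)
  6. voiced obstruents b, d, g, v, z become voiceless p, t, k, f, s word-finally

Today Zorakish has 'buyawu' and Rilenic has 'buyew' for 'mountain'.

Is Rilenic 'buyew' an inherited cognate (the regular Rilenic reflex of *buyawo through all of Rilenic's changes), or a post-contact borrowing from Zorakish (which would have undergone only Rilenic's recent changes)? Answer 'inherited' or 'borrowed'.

If inherited, *buyawo would pass through all of Rilenic's changes:
Rilenic: start from *buyawo.
  rule 1: no change — buyawo
  rule 2 (vowel merger): buyawo → buyewo
  rule 3 (apocope): buyewo → buyew
  rule 4: no change — buyew
  rule 5: no change — buyew
  rule 6: no change — buyew
  ⇒ Rilenic buyew
If borrowed from Zorakish 'buyawu' after the early changes, it would undergo only the recent ones:
  rule 4 (degemination): no change (buyawu)
  rule 5 (pre-nasal raising): no change (buyawu)
  rule 6 (final devoicing): no change (buyawu)
  ⇒ as a loan: buyawu
Rilenic 'buyew' matches the inherited outcome exactly, so it is an inherited cognate, not a loan.

inherited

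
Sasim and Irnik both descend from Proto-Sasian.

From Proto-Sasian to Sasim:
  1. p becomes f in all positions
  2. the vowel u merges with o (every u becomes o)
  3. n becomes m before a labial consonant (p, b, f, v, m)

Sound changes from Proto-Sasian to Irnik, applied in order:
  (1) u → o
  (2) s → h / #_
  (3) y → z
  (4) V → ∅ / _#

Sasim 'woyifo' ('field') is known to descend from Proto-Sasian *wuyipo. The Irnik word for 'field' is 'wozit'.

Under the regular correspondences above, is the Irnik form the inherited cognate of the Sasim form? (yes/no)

Derive the expected Irnik reflex of *wuyipo:
Irnik: start from *wuyipo.
  rule 1 (vowel merger): wuyipo → woyipo
  rule 2: no change — woyipo
  rule 3 (unconditioned shift): woyipo → wozipo
  rule 4 (apocope): wozipo → wozip
  ⇒ Irnik wozip
The regular Irnik reflex would be 'wozip', but the attested form is 'wozit'. The correspondence is irregular, so they are not cognates (the Irnik form has a different source).

no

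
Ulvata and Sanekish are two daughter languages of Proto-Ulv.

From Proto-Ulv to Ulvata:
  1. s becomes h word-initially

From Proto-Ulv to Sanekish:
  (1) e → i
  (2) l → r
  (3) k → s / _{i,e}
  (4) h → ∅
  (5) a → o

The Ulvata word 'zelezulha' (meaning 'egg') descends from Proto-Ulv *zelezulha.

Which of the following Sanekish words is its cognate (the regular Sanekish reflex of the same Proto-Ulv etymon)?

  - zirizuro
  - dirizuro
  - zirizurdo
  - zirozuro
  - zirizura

zirizuro

Sanekish: *zelezulha
  zelezulha → zilizulha   [vowel merger]
  zilizulha → zirizurha   [unconditioned shift]
  zirizurha (rule 3 does not apply)
  zirizurha → zirizura   [h-loss]
  zirizura → zirizuro   [vowel merger]
  giving Sanekish zirizuro.
Among the options, 'zirizuro' alone shows every Sanekish change applied in order.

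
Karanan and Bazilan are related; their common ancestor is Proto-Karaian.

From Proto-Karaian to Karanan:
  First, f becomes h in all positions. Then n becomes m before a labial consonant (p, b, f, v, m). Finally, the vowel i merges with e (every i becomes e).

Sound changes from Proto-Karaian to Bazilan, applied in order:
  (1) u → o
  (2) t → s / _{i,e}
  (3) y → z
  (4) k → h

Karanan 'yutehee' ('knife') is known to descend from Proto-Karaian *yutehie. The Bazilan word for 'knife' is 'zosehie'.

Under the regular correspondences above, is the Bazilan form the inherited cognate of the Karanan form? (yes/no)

Derive the expected Bazilan reflex of *yutehie:
Bazilan: *yutehie > yotehie > yosehie > zosehie  (by vowel merger, palatalisation, unconditioned shift)
Bazilan 'zosehie' matches the regular reflex exactly, so the pair is cognate.

yes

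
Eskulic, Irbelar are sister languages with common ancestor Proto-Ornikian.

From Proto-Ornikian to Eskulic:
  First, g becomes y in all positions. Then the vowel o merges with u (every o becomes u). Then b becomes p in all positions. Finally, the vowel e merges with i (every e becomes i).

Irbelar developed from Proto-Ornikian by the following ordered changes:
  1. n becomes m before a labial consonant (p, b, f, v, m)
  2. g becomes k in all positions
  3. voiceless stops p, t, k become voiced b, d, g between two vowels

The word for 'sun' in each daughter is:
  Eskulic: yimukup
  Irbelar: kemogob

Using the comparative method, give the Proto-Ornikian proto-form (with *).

*gemokob

Position 7: Eskulic has p, Irbelar has b. Taking the neighbouring segments as reconstructed: Eskulic p could go back to *p or *b; Irbelar b can only go back to *b — the one source consistent with every daughter is *b.
Position 1: Eskulic has y, Irbelar has k. Taking the neighbouring segments as reconstructed: Eskulic y could go back to *g or *y; Irbelar k could go back to *k or *g — the one source consistent with every daughter is *g.
Position 6: Eskulic has u, Irbelar has o. Irbelar preserves o here (none of its changes turn any other segment into o), so the proto-segment is *o.
Verify the candidate proto-form against each daughter:
Eskulic: *gemokob
  gemokob → yemokob   [unconditioned shift]
  yemokob → yemukub   [vowel merger]
  yemukub → yemukup   [unconditioned shift]
  yemukup → yimukup   [vowel merger]
  giving Eskulic yimukup.
Irbelar: start from *gemokob.
  rule 1: no change — gemokob
  rule 2 (unconditioned shift): gemokob → kemokob
  rule 3 (intervocalic voicing): kemokob → kemogob
  ⇒ Irbelar kemogob
Only *gemokob yields all of Eskulic yimukup, Irbelar kemogob.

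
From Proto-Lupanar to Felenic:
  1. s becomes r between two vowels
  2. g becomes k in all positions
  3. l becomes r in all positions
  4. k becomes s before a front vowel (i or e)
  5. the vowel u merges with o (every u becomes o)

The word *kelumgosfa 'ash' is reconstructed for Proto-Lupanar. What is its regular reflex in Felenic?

seromkosfa

Felenic: *kelumgosfa > kelumkosfa > kerumkosfa > serumkosfa > seromkosfa  (by unconditioned shift, unconditioned shift, palatalisation, vowel merger)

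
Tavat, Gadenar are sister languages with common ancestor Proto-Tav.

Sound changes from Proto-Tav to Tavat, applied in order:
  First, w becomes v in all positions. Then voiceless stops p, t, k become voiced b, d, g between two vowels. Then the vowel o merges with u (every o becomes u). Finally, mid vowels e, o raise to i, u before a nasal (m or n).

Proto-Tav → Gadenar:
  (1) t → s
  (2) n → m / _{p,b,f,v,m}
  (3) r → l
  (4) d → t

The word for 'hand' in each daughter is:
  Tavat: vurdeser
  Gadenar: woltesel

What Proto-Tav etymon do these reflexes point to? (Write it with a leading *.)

Position 8: Tavat has r, Gadenar has l. Tavat preserves r here (none of its changes turn any other segment into r), so the proto-segment is *r.
Position 2: Tavat has u, Gadenar has o. Gadenar preserves o here (none of its changes turn any other segment into o), so the proto-segment is *o.
Position 4: Tavat has d, Gadenar has t. In Gadenar, t can only continue *d, so the proto-segment is *d.
Continuing position by position gives *wordeser; check it forward:
Tavat: *wordeser
  wordeser → vordeser   [unconditioned shift]
  vordeser (rule 2 does not apply)
  vordeser → vurdeser   [vowel merger]
  vurdeser (rule 4 does not apply)
  giving Tavat vurdeser.
Gadenar: *wordeser > woldesel > woltesel  (by unconditioned shift, unconditioned shift)
*wordeser is the unique common source.

*wordeser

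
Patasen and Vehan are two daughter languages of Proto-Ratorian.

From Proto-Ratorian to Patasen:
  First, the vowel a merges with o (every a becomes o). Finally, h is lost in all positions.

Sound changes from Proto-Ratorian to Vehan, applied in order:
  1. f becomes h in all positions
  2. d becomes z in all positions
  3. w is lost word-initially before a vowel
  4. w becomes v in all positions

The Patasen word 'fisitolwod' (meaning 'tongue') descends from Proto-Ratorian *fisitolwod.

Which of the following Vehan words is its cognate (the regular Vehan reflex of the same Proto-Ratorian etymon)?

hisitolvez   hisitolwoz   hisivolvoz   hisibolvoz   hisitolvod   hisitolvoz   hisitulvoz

Vehan: *fisitolwod > hisitolwod > hisitolwoz > hisitolvoz  (by unconditioned shift, unconditioned shift, unconditioned shift)

hisitolvoz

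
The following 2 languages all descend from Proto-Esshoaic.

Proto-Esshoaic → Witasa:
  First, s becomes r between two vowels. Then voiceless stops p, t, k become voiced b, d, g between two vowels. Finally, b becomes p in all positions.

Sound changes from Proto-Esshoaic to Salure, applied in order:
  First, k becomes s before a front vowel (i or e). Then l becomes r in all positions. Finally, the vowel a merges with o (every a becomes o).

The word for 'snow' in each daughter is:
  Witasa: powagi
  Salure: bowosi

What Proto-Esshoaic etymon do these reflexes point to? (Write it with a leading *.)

Position 5: Witasa has g, Salure has s. Taking the neighbouring segments as reconstructed: Witasa g could go back to *k or *g; Salure s could go back to *k or *s — the one source consistent with every daughter is *k.
Position 4: Witasa has a, Salure has o. Witasa preserves a here (none of its changes turn any other segment into a), so the proto-segment is *a.
Verify the candidate proto-form against each daughter:
Witasa: *bowaki
  bowaki (rule 1 does not apply)
  bowaki → bowagi   [intervocalic voicing]
  bowagi → powagi   [unconditioned shift]
  giving Witasa powagi.
Salure: *bowaki > bowasi > bowosi  (by palatalisation, vowel merger)
*bowaki is the unique common source.

*bowaki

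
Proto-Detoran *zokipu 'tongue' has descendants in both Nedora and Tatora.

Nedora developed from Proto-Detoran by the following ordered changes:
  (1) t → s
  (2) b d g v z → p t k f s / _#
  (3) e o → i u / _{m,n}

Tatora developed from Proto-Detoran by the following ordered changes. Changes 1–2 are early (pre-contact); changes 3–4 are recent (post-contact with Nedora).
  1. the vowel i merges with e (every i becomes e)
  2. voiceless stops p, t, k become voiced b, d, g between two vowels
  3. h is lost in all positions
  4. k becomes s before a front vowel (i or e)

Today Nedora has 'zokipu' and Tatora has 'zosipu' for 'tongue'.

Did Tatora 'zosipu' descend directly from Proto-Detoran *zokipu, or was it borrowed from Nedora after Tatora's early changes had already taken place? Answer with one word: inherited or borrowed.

If inherited, *zokipu would pass through all of Tatora's changes:
Tatora: *zokipu
  zokipu → zokepu   [vowel merger]
  zokepu → zogebu   [intervocalic voicing]
  zogebu (rule 3 does not apply)
  zogebu (rule 4 does not apply)
  giving Tatora zogebu.
If borrowed from Nedora 'zokipu' after the early changes, it would undergo only the recent ones:
  rule 3 (h-loss): no change (zokipu)
  rule 4 (palatalisation): zokipu → zosipu
  ⇒ as a loan: zosipu
Tatora 'zosipu' matches the loan outcome 'zosipu', not the inherited 'zogebu' — it skipped the early Tatora changes, so it was borrowed from Nedora.

borrowed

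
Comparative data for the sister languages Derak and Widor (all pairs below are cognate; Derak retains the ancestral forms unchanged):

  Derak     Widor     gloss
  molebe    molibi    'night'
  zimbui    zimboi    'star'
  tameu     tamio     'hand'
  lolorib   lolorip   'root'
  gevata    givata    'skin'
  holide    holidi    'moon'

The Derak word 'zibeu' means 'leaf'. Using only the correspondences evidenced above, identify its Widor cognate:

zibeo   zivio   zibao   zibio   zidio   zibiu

tameu ~ tamio — Derak e corresponds to Widor i after a consonant, before a back vowel.
tameu ~ tamio — Derak u corresponds to Widor o word-finally.
Applying these to Derak 'zibeu':
  zibeu → zibiu   (e→i after a consonant, before a back vowel)
  zibiu → zibio   (u→o word-finally)
So the Widor cognate is 'zibio'.

zibio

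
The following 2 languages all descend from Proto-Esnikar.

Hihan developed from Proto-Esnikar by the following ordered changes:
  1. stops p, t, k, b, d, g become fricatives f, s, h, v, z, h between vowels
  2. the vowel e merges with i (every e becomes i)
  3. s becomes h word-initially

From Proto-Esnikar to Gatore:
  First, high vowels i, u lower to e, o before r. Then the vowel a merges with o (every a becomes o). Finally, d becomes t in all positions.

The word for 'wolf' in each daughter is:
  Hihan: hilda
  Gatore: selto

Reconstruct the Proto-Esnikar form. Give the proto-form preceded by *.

*selda

Position 1: Hihan has h, Gatore has s. Gatore preserves s here (none of its changes turn any other segment into s), so the proto-segment is *s.
Position 4: Hihan has d, Gatore has t. Hihan preserves d here (none of its changes turn any other segment into d), so the proto-segment is *d.
Position 5: Hihan has a, Gatore has o. Hihan preserves a here (none of its changes turn any other segment into a), so the proto-segment is *a.
This points to *selda. Verify forward in each daughter:
Hihan: start from *selda.
  rule 1: no change — selda
  rule 2 (vowel merger): selda → silda
  rule 3 (debuccalisation): silda → hilda
  ⇒ Hihan hilda
Gatore: *selda > seldo > selto  (by vowel merger, unconditioned shift)
No other proto-form is consistent with every reflex, so the reconstruction is *selda.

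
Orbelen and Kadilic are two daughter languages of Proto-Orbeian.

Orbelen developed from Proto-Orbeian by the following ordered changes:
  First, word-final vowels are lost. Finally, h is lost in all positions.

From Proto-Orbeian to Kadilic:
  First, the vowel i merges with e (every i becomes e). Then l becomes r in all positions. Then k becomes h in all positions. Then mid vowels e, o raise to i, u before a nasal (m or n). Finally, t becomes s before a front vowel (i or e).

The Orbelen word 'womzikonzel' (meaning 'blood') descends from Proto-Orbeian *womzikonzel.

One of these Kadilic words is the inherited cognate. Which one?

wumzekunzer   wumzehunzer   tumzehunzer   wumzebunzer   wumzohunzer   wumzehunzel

Kadilic: *womzikonzel
  womzikonzel → womzekonzel   [vowel merger]
  womzekonzel → womzekonzer   [unconditioned shift]
  womzekonzer → womzehonzer   [unconditioned shift]
  womzehonzer → wumzehunzer   [pre-nasal raising]
  wumzehunzer (rule 5 does not apply)
  giving Kadilic wumzehunzer.
Only 'wumzehunzer' matches the regular Kadilic development of *womzikonzel.

wumzehunzer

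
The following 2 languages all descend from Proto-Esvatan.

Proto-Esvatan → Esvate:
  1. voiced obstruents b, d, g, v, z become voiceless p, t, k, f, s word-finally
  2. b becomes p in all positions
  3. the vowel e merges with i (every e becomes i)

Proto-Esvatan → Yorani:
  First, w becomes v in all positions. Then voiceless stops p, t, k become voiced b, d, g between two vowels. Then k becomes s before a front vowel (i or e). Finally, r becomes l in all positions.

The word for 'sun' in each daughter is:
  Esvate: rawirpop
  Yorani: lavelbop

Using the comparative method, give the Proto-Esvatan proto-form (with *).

*rawerbop

Position 3: Esvate has w, Yorani has v. Esvate preserves w here (none of its changes turn any other segment into w), so the proto-segment is *w.
Position 4: Esvate has i, Yorani has e. Yorani preserves e here (none of its changes turn any other segment into e), so the proto-segment is *e.
Continuing position by position gives *rawerbop; check it forward:
Esvate: *rawerbop > rawerpop > rawirpop  (by unconditioned shift, vowel merger)
Yorani: *rawerbop > raverbop > lavelbop  (by unconditioned shift, unconditioned shift)
No other proto-form is consistent with every reflex, so the reconstruction is *rawerbop.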